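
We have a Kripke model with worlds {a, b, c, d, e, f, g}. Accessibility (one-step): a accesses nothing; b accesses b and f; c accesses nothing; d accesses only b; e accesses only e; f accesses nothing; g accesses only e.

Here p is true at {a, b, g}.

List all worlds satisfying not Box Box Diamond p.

{b, d, e, g}

a: Box Box Diamond p is T. ✗
b: Box Box Diamond p is F. ✓
c: Box Box Diamond p is T. ✗
d: Box Box Diamond p is F. ✓
e: Box Box Diamond p is F. ✓
f: Box Box Diamond p is T. ✗
g: Box Box Diamond p is F. ✓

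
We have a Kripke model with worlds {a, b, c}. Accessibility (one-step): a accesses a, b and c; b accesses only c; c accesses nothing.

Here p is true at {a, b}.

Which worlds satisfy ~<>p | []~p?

a: ~<>p is F, []~p is F. ✗
b: ~<>p is T, []~p is T. ✓
c: ~<>p is T, []~p is T. ✓

{b, c}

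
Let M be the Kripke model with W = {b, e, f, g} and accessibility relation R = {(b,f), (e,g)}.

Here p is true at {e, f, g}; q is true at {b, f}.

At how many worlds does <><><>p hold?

b: successors {f}; <><>p there: f:F. ✗
e: successors {g}; <><>p there: g:F. ✗
f: no successors, so <><><>p fails. ✗
g: no successors, so <><><>p fails. ✗
Satisfying worlds: ∅.

0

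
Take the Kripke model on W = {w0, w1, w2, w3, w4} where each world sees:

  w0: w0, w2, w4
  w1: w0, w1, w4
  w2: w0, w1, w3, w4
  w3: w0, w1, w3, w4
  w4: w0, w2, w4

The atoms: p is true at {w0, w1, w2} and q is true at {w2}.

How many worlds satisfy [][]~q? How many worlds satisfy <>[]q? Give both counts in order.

0 and 0

For [][]~q:
w0: successors {w0, w2, w4}; []~q there: w0:F, w2:T, w4:F. ✗
w1: successors {w0, w1, w4}; []~q there: w0:F, w1:T, w4:F. ✗
w2: successors {w0, w1, w3, w4}; []~q there: w0:F, w1:T, w3:T, w4:F. ✗
w3: successors {w0, w1, w3, w4}; []~q there: w0:F, w1:T, w3:T, w4:F. ✗
w4: successors {w0, w2, w4}; []~q there: w0:F, w2:T, w4:F. ✗
— 0 worlds.
For <>[]q:
w0: successors {w0, w2, w4}; []q there: w0:F, w2:F, w4:F. ✗
w1: successors {w0, w1, w4}; []q there: w0:F, w1:F, w4:F. ✗
w2: successors {w0, w1, w3, w4}; []q there: w0:F, w1:F, w3:F, w4:F. ✗
w3: successors {w0, w1, w3, w4}; []q there: w0:F, w1:F, w3:F, w4:F. ✗
w4: successors {w0, w2, w4}; []q there: w0:F, w2:F, w4:F. ✗
— 0 worlds.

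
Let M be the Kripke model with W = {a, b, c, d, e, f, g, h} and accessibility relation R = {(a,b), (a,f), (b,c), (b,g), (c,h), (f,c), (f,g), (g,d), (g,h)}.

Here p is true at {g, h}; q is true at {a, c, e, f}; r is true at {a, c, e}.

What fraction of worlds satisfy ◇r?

1/4

a: successors {b, f}; r there: b:F, f:F. ✗
b: successors {c, g}; r there: c:T, g:F. ✓
c: successors {h}; r there: h:F. ✗
d: no successors, so ◇r fails. ✗
e: no successors, so ◇r fails. ✗
f: successors {c, g}; r there: c:T, g:F. ✓
g: successors {d, h}; r there: d:F, h:F. ✗
h: no successors, so ◇r fails. ✗
That's 2 of 8 worlds, so 2/8 = 1/4.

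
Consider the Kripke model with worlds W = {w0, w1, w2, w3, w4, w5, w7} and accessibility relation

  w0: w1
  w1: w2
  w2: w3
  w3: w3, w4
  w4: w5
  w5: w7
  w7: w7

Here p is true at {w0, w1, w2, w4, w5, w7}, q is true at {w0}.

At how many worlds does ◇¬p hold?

2

w0: successors {w1}; ¬p there: w1:F. ✗
w1: successors {w2}; ¬p there: w2:F. ✗
w2: successors {w3}; ¬p there: w3:T. ✓
w3: successors {w3, w4}; ¬p there: w3:T, w4:F. ✓
w4: successors {w5}; ¬p there: w5:F. ✗
w5: successors {w7}; ¬p there: w7:F. ✗
w7: successors {w7}; ¬p there: w7:F. ✗
Satisfying worlds: {w2, w3}.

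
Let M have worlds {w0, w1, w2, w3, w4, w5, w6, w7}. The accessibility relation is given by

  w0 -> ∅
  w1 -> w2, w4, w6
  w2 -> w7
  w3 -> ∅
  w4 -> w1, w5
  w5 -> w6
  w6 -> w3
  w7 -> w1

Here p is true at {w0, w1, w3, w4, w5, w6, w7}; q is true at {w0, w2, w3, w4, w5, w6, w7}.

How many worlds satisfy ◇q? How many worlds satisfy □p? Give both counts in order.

5 and 7

For ◇q:
w0: no successors, so ◇q fails. ✗
w1: successors {w2, w4, w6}; q there: w2:T, w4:T, w6:T. ✓
w2: successors {w7}; q there: w7:T. ✓
w3: no successors, so ◇q fails. ✗
w4: successors {w1, w5}; q there: w1:F, w5:T. ✓
w5: successors {w6}; q there: w6:T. ✓
w6: successors {w3}; q there: w3:T. ✓
w7: successors {w1}; q there: w1:F. ✗
— 5 worlds.
For □p:
w0: no successors, so □p holds vacuously. ✓
w1: successors {w2, w4, w6}; p there: w2:F, w4:T, w6:T. ✗
w2: successors {w7}; p there: w7:T. ✓
w3: no successors, so □p holds vacuously. ✓
w4: successors {w1, w5}; p there: w1:T, w5:T. ✓
w5: successors {w6}; p there: w6:T. ✓
w6: successors {w3}; p there: w3:T. ✓
w7: successors {w1}; p there: w1:T. ✓
— 7 worlds.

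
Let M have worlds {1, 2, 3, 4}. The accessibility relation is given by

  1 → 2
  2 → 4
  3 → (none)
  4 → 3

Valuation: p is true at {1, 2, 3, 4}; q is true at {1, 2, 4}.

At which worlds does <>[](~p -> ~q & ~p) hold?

1: successors {2}; [](~p -> ~q & ~p) there: 2:T. ✓
2: successors {4}; [](~p -> ~q & ~p) there: 4:T. ✓
3: no successors, so <>[](~p -> ~q & ~p) fails. ✗
4: successors {3}; [](~p -> ~q & ~p) there: 3:T. ✓

{1, 2, 4}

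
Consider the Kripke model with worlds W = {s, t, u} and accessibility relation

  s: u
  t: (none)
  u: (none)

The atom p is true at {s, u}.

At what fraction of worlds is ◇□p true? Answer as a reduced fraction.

s: successors {u}; □p there: u:T. ✓
t: no successors, so ◇□p fails. ✗
u: no successors, so ◇□p fails. ✗
That's 1 of 3 worlds, so 1/3.

1/3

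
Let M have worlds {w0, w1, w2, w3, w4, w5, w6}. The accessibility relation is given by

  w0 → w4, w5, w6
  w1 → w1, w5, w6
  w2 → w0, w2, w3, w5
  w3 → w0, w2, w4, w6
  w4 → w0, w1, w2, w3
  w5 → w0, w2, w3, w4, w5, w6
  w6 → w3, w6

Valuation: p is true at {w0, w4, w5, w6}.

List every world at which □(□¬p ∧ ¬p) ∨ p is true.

{w0, w4, w5, w6}

w0: □(□¬p ∧ ¬p) is F, p is T. ✓
w1: □(□¬p ∧ ¬p) is F, p is F. ✗
w2: □(□¬p ∧ ¬p) is F, p is F. ✗
w3: □(□¬p ∧ ¬p) is F, p is F. ✗
w4: □(□¬p ∧ ¬p) is F, p is T. ✓
w5: □(□¬p ∧ ¬p) is F, p is T. ✓
w6: □(□¬p ∧ ¬p) is F, p is T. ✓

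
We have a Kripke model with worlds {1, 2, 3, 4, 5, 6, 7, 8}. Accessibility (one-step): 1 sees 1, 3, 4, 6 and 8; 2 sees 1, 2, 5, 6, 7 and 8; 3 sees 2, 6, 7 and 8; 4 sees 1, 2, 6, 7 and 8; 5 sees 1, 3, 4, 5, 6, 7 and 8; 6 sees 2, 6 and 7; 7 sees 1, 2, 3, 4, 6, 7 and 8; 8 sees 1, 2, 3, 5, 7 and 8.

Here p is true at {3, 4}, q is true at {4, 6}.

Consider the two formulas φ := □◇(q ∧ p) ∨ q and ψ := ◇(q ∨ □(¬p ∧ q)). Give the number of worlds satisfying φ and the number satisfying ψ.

2 and 7

For □◇(q ∧ p) ∨ q:
1: □◇(q ∧ p) is F, q is F. ✗
2: □◇(q ∧ p) is F, q is F. ✗
3: □◇(q ∧ p) is F, q is F. ✗
4: □◇(q ∧ p) is F, q is T. ✓
5: □◇(q ∧ p) is F, q is F. ✗
6: □◇(q ∧ p) is F, q is T. ✓
7: □◇(q ∧ p) is F, q is F. ✗
8: □◇(q ∧ p) is F, q is F. ✗
— 2 worlds.
For ◇(q ∨ □(¬p ∧ q)):
1: successors {1, 3, 4, 6, 8}; q ∨ □(¬p ∧ q) there: 1:F, 3:F, 4:T, 6:T, 8:F. ✓
2: successors {1, 2, 5, 6, 7, 8}; q ∨ □(¬p ∧ q) there: 1:F, 2:F, 5:F, 6:T, 7:F, 8:F. ✓
3: successors {2, 6, 7, 8}; q ∨ □(¬p ∧ q) there: 2:F, 6:T, 7:F, 8:F. ✓
4: successors {1, 2, 6, 7, 8}; q ∨ □(¬p ∧ q) there: 1:F, 2:F, 6:T, 7:F, 8:F. ✓
5: successors {1, 3, 4, 5, 6, 7, 8}; q ∨ □(¬p ∧ q) there: 1:F, 3:F, 4:T, 5:F, 6:T, 7:F, 8:F. ✓
6: successors {2, 6, 7}; q ∨ □(¬p ∧ q) there: 2:F, 6:T, 7:F. ✓
7: successors {1, 2, 3, 4, 6, 7, 8}; q ∨ □(¬p ∧ q) there: 1:F, 2:F, 3:F, 4:T, 6:T, 7:F, 8:F. ✓
8: successors {1, 2, 3, 5, 7, 8}; q ∨ □(¬p ∧ q) there: 1:F, 2:F, 3:F, 5:F, 7:F, 8:F. ✗
— 7 worlds.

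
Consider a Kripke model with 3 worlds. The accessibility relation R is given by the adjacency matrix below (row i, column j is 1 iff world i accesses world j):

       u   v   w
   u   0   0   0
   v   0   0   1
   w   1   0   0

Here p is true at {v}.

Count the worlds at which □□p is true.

2

u: no successors, so □□p holds vacuously. ✓
v: successors {w}; □p there: w:F. ✗
w: successors {u}; □p there: u:T. ✓
Satisfying worlds: {u, w}.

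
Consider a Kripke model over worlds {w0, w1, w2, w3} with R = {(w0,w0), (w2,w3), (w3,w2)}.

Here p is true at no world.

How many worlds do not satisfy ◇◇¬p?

1

w0: successors {w0}; ◇¬p there: w0:T. ✓
w1: no successors, so ◇◇¬p fails. ✗
w2: successors {w3}; ◇¬p there: w3:T. ✓
w3: successors {w2}; ◇¬p there: w2:T. ✓
Satisfying worlds: {w0, w2, w3}.
So ◇◇¬p fails at the other 1 world.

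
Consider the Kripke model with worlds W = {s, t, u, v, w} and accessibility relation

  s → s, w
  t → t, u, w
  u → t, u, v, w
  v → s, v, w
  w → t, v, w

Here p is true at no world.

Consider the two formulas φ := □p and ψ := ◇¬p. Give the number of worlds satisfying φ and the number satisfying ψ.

0 and 5

For □p:
s: successors {s, w}; p there: s:F, w:F. ✗
t: successors {t, u, w}; p there: t:F, u:F, w:F. ✗
u: successors {t, u, v, w}; p there: t:F, u:F, v:F, w:F. ✗
v: successors {s, v, w}; p there: s:F, v:F, w:F. ✗
w: successors {t, v, w}; p there: t:F, v:F, w:F. ✗
— 0 worlds.
For ◇¬p:
s: successors {s, w}; ¬p there: s:T, w:T. ✓
t: successors {t, u, w}; ¬p there: t:T, u:T, w:T. ✓
u: successors {t, u, v, w}; ¬p there: t:T, u:T, v:T, w:T. ✓
v: successors {s, v, w}; ¬p there: s:T, v:T, w:T. ✓
w: successors {t, v, w}; ¬p there: t:T, v:T, w:T. ✓
— 5 worlds.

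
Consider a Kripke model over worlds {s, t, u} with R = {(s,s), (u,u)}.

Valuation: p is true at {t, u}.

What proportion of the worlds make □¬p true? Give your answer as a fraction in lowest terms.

s: successors {s}; ¬p there: s:T. ✓
t: no successors, so □¬p holds vacuously. ✓
u: successors {u}; ¬p there: u:F. ✗
That's 2 of 3 worlds, so 2/3.

2/3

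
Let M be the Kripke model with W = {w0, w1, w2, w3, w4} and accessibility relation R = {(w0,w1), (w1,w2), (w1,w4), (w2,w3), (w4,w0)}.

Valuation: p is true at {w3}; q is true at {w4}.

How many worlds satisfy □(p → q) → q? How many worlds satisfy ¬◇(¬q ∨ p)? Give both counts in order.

2 and 1

For □(p → q) → q:
w0: □(p → q) is T, q is F. ✗
w1: □(p → q) is T, q is F. ✗
w2: □(p → q) is F, q is F. ✓
w3: □(p → q) is T, q is F. ✗
w4: □(p → q) is T, q is T. ✓
— 2 worlds.
For ¬◇(¬q ∨ p):
w0: ◇(¬q ∨ p) is T. ✗
w1: ◇(¬q ∨ p) is T. ✗
w2: ◇(¬q ∨ p) is T. ✗
w3: ◇(¬q ∨ p) is F. ✓
w4: ◇(¬q ∨ p) is T. ✗
— 1 world.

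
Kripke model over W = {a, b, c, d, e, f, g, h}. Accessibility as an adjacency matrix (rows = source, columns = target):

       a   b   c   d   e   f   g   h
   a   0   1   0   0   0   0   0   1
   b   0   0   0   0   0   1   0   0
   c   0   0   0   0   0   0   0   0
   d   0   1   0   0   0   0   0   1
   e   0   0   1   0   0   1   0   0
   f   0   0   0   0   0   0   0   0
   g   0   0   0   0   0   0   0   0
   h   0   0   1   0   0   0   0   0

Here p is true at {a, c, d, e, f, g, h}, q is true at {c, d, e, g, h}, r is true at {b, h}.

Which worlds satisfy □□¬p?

{b, c, e, f, g, h}

a: successors {b, h}; □¬p there: b:F, h:F. ✗
b: successors {f}; □¬p there: f:T. ✓
c: no successors, so □□¬p holds vacuously. ✓
d: successors {b, h}; □¬p there: b:F, h:F. ✗
e: successors {c, f}; □¬p there: c:T, f:T. ✓
f: no successors, so □□¬p holds vacuously. ✓
g: no successors, so □□¬p holds vacuously. ✓
h: successors {c}; □¬p there: c:T. ✓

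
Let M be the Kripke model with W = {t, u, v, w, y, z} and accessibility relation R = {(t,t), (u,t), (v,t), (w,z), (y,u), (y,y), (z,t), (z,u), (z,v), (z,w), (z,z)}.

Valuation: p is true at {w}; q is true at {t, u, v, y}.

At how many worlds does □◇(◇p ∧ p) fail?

6

t: successors {t}; ◇(◇p ∧ p) there: t:F. ✗
u: successors {t}; ◇(◇p ∧ p) there: t:F. ✗
v: successors {t}; ◇(◇p ∧ p) there: t:F. ✗
w: successors {z}; ◇(◇p ∧ p) there: z:F. ✗
y: successors {u, y}; ◇(◇p ∧ p) there: u:F, y:F. ✗
z: successors {t, u, v, w, z}; ◇(◇p ∧ p) there: t:F, u:F, v:F, w:F, z:F. ✗
Satisfying worlds: ∅.
So □◇(◇p ∧ p) fails at the other 6 worlds.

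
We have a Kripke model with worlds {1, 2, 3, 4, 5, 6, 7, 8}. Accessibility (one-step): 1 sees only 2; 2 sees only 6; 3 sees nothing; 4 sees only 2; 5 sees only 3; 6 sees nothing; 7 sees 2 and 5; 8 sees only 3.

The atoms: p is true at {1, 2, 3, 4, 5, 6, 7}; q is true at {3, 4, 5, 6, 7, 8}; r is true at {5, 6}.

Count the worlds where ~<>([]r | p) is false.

6

1: <>([]r | p) is T. ✗
2: <>([]r | p) is T. ✗
3: <>([]r | p) is F. ✓
4: <>([]r | p) is T. ✗
5: <>([]r | p) is T. ✗
6: <>([]r | p) is F. ✓
7: <>([]r | p) is T. ✗
8: <>([]r | p) is T. ✗
Satisfying worlds: {3, 6}.
So ~<>([]r | p) fails at the other 6 worlds.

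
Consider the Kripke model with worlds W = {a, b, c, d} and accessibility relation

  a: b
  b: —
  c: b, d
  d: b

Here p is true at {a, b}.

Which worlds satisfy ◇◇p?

a: successors {b}; ◇p there: b:F. ✗
b: no successors, so ◇◇p fails. ✗
c: successors {b, d}; ◇p there: b:F, d:T. ✓
d: successors {b}; ◇p there: b:F. ✗

{c}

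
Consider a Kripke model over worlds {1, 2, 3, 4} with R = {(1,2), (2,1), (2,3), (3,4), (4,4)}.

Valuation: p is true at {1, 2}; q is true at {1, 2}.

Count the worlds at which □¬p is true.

1: successors {2}; ¬p there: 2:F. ✗
2: successors {1, 3}; ¬p there: 1:F, 3:T. ✗
3: successors {4}; ¬p there: 4:T. ✓
4: successors {4}; ¬p there: 4:T. ✓
Satisfying worlds: {3, 4}.

2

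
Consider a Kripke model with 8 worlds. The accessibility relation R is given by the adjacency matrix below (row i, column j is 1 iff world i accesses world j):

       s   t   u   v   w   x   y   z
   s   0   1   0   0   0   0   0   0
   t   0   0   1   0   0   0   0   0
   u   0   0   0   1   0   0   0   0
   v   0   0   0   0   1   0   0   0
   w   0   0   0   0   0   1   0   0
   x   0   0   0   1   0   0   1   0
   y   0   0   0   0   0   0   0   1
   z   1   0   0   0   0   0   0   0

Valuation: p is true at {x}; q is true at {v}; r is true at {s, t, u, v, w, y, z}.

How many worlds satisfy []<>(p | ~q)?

s: successors {t}; <>(p | ~q) there: t:T. ✓
t: successors {u}; <>(p | ~q) there: u:F. ✗
u: successors {v}; <>(p | ~q) there: v:T. ✓
v: successors {w}; <>(p | ~q) there: w:T. ✓
w: successors {x}; <>(p | ~q) there: x:T. ✓
x: successors {v, y}; <>(p | ~q) there: v:T, y:T. ✓
y: successors {z}; <>(p | ~q) there: z:T. ✓
z: successors {s}; <>(p | ~q) there: s:T. ✓
Satisfying worlds: {s, u, v, w, x, y, z}.

7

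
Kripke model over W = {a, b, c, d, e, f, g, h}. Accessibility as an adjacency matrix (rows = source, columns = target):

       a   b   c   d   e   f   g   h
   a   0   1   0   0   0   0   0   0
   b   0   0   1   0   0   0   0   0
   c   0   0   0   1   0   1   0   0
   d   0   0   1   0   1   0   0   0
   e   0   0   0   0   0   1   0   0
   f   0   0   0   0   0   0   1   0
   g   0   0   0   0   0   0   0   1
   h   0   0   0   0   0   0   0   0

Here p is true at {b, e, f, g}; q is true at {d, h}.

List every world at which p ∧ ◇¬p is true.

a: p is F, ◇¬p is F. ✗
b: p is T, ◇¬p is T. ✓
c: p is F, ◇¬p is T. ✗
d: p is F, ◇¬p is T. ✗
e: p is T, ◇¬p is F. ✗
f: p is T, ◇¬p is F. ✗
g: p is T, ◇¬p is T. ✓
h: p is F, ◇¬p is F. ✗

{b, g}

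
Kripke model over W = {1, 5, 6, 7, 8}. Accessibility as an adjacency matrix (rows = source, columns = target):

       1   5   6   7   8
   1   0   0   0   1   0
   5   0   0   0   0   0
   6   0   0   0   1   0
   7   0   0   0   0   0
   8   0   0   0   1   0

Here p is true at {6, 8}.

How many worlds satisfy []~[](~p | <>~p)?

1: successors {7}; ~[](~p | <>~p) there: 7:F. ✗
5: no successors, so []~[](~p | <>~p) holds vacuously. ✓
6: successors {7}; ~[](~p | <>~p) there: 7:F. ✗
7: no successors, so []~[](~p | <>~p) holds vacuously. ✓
8: successors {7}; ~[](~p | <>~p) there: 7:F. ✗
Satisfying worlds: {5, 7}.

2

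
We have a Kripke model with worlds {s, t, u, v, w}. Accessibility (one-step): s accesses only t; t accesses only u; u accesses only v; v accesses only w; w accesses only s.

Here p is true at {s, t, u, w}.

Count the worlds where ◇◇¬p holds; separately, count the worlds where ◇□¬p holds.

1 and 1

For ◇◇¬p:
s: successors {t}; ◇¬p there: t:F. ✗
t: successors {u}; ◇¬p there: u:T. ✓
u: successors {v}; ◇¬p there: v:F. ✗
v: successors {w}; ◇¬p there: w:F. ✗
w: successors {s}; ◇¬p there: s:F. ✗
— 1 world.
For ◇□¬p:
s: successors {t}; □¬p there: t:F. ✗
t: successors {u}; □¬p there: u:T. ✓
u: successors {v}; □¬p there: v:F. ✗
v: successors {w}; □¬p there: w:F. ✗
w: successors {s}; □¬p there: s:F. ✗
— 1 world.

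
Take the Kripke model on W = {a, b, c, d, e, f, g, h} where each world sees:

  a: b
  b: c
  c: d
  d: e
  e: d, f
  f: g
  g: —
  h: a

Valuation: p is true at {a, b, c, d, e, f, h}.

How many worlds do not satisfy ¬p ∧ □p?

a: ¬p is F, □p is T. ✗
b: ¬p is F, □p is T. ✗
c: ¬p is F, □p is T. ✗
d: ¬p is F, □p is T. ✗
e: ¬p is F, □p is T. ✗
f: ¬p is F, □p is F. ✗
g: ¬p is T, □p is T. ✓
h: ¬p is F, □p is T. ✗
Satisfying worlds: {g}.
So ¬p ∧ □p fails at the other 7 worlds.

7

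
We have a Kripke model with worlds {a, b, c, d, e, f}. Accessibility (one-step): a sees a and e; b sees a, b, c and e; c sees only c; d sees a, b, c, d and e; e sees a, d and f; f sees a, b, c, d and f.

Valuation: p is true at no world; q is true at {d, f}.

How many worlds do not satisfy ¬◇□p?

a: ◇□p is F. ✓
b: ◇□p is F. ✓
c: ◇□p is F. ✓
d: ◇□p is F. ✓
e: ◇□p is F. ✓
f: ◇□p is F. ✓
Satisfying worlds: {a, b, c, d, e, f}.
So ¬◇□p fails at the other 0 worlds.

0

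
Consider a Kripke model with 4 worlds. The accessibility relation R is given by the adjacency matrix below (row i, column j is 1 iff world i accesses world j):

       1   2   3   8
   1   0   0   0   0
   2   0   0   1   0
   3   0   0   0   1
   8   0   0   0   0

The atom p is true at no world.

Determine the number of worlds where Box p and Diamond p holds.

0

1: Box p is T, Diamond p is F. ✗
2: Box p is F, Diamond p is F. ✗
3: Box p is F, Diamond p is F. ✗
8: Box p is T, Diamond p is F. ✗
Satisfying worlds: ∅.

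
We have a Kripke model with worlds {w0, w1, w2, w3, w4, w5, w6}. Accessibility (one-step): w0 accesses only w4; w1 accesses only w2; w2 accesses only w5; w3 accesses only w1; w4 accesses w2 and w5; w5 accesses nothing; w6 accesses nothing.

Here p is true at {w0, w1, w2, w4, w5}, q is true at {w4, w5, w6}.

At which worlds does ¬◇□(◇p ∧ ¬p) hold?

{w0, w1, w3, w5, w6}

w0: ◇□(◇p ∧ ¬p) is F. ✓
w1: ◇□(◇p ∧ ¬p) is F. ✓
w2: ◇□(◇p ∧ ¬p) is T. ✗
w3: ◇□(◇p ∧ ¬p) is F. ✓
w4: ◇□(◇p ∧ ¬p) is T. ✗
w5: ◇□(◇p ∧ ¬p) is F. ✓
w6: ◇□(◇p ∧ ¬p) is F. ✓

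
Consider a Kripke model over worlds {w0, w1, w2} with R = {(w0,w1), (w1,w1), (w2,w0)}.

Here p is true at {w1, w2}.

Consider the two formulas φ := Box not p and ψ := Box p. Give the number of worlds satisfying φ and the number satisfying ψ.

For Box not p:
w0: successors {w1}; not p there: w1:F. ✗
w1: successors {w1}; not p there: w1:F. ✗
w2: successors {w0}; not p there: w0:T. ✓
— 1 world.
For Box p:
w0: successors {w1}; p there: w1:T. ✓
w1: successors {w1}; p there: w1:T. ✓
w2: successors {w0}; p there: w0:F. ✗
— 2 worlds.

1 and 2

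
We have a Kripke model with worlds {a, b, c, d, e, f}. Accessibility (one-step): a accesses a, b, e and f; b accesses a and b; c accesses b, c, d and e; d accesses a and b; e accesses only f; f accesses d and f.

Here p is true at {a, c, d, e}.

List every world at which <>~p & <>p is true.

{a, b, c, d, f}

a: <>~p is T, <>p is T. ✓
b: <>~p is T, <>p is T. ✓
c: <>~p is T, <>p is T. ✓
d: <>~p is T, <>p is T. ✓
e: <>~p is T, <>p is F. ✗
f: <>~p is T, <>p is T. ✓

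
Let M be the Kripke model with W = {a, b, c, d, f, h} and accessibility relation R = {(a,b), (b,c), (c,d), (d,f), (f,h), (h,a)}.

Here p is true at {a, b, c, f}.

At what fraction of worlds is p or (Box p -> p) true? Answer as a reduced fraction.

a: p is T, Box p -> p is T. ✓
b: p is T, Box p -> p is T. ✓
c: p is T, Box p -> p is T. ✓
d: p is F, Box p -> p is F. ✗
f: p is T, Box p -> p is T. ✓
h: p is F, Box p -> p is F. ✗
That's 4 of 6 worlds, so 4/6 = 2/3.

2/3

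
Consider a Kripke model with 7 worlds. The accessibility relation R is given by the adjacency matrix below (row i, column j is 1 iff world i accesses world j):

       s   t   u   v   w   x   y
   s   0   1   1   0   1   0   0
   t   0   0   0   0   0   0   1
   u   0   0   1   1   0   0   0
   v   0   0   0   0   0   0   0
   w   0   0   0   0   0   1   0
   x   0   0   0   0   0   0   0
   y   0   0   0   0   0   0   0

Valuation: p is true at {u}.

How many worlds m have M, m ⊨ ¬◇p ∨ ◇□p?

6

s: ¬◇p is F, ◇□p is F. ✗
t: ¬◇p is T, ◇□p is T. ✓
u: ¬◇p is F, ◇□p is T. ✓
v: ¬◇p is T, ◇□p is F. ✓
w: ¬◇p is T, ◇□p is T. ✓
x: ¬◇p is T, ◇□p is F. ✓
y: ¬◇p is T, ◇□p is F. ✓
Satisfying worlds: {t, u, v, w, x, y}.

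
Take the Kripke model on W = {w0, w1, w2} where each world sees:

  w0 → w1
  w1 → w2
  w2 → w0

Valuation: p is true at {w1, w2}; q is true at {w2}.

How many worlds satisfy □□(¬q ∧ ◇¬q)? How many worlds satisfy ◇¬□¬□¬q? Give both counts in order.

For □□(¬q ∧ ◇¬q):
w0: successors {w1}; □(¬q ∧ ◇¬q) there: w1:F. ✗
w1: successors {w2}; □(¬q ∧ ◇¬q) there: w2:T. ✓
w2: successors {w0}; □(¬q ∧ ◇¬q) there: w0:F. ✗
— 1 world.
For ◇¬□¬□¬q:
w0: successors {w1}; ¬□¬□¬q there: w1:T. ✓
w1: successors {w2}; ¬□¬□¬q there: w2:T. ✓
w2: successors {w0}; ¬□¬□¬q there: w0:F. ✗
— 2 worlds.

1 and 2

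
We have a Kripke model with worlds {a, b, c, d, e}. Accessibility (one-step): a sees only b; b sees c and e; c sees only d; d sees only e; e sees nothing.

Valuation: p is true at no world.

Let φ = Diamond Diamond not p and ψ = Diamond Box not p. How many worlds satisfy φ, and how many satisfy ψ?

3 and 4

For Diamond Diamond not p:
a: successors {b}; Diamond not p there: b:T. ✓
b: successors {c, e}; Diamond not p there: c:T, e:F. ✓
c: successors {d}; Diamond not p there: d:T. ✓
d: successors {e}; Diamond not p there: e:F. ✗
e: no successors, so Diamond Diamond not p fails. ✗
— 3 worlds.
For Diamond Box not p:
a: successors {b}; Box not p there: b:T. ✓
b: successors {c, e}; Box not p there: c:T, e:T. ✓
c: successors {d}; Box not p there: d:T. ✓
d: successors {e}; Box not p there: e:T. ✓
e: no successors, so Diamond Box not p fails. ✗
— 4 worlds.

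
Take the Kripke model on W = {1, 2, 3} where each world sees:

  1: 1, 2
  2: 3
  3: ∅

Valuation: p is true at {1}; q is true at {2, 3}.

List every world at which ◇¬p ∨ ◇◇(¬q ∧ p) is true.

1: ◇¬p is T, ◇◇(¬q ∧ p) is T. ✓
2: ◇¬p is T, ◇◇(¬q ∧ p) is F. ✓
3: ◇¬p is F, ◇◇(¬q ∧ p) is F. ✗

{1, 2}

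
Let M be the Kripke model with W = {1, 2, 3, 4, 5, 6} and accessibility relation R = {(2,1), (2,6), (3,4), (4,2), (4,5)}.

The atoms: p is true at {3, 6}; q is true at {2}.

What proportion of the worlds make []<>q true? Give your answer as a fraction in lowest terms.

2/3

1: no successors, so []<>q holds vacuously. ✓
2: successors {1, 6}; <>q there: 1:F, 6:F. ✗
3: successors {4}; <>q there: 4:T. ✓
4: successors {2, 5}; <>q there: 2:F, 5:F. ✗
5: no successors, so []<>q holds vacuously. ✓
6: no successors, so []<>q holds vacuously. ✓
That's 4 of 6 worlds, so 4/6 = 2/3.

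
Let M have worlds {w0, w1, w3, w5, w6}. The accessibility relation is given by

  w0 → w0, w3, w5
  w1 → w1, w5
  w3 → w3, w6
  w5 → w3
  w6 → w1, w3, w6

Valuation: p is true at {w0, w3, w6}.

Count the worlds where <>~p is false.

w0: successors {w0, w3, w5}; ~p there: w0:F, w3:F, w5:T. ✓
w1: successors {w1, w5}; ~p there: w1:T, w5:T. ✓
w3: successors {w3, w6}; ~p there: w3:F, w6:F. ✗
w5: successors {w3}; ~p there: w3:F. ✗
w6: successors {w1, w3, w6}; ~p there: w1:T, w3:F, w6:F. ✓
Satisfying worlds: {w0, w1, w6}.
So <>~p fails at the other 2 worlds.

2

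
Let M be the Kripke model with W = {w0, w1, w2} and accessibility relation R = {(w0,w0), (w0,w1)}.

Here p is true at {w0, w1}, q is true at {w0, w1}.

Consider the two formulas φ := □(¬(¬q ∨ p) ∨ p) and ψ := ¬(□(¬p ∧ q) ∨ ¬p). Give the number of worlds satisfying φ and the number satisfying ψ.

For □(¬(¬q ∨ p) ∨ p):
w0: successors {w0, w1}; ¬(¬q ∨ p) ∨ p there: w0:T, w1:T. ✓
w1: no successors, so □(¬(¬q ∨ p) ∨ p) holds vacuously. ✓
w2: no successors, so □(¬(¬q ∨ p) ∨ p) holds vacuously. ✓
— 3 worlds.
For ¬(□(¬p ∧ q) ∨ ¬p):
w0: □(¬p ∧ q) ∨ ¬p is F. ✓
w1: □(¬p ∧ q) ∨ ¬p is T. ✗
w2: □(¬p ∧ q) ∨ ¬p is T. ✗
— 1 world.

3 and 1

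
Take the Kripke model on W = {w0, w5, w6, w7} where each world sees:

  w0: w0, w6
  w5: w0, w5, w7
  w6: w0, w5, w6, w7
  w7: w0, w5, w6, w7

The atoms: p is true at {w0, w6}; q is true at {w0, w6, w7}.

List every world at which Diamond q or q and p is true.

{w0, w5, w6, w7}

w0: Diamond q is T, q and p is T. ✓
w5: Diamond q is T, q and p is F. ✓
w6: Diamond q is T, q and p is T. ✓
w7: Diamond q is T, q and p is F. ✓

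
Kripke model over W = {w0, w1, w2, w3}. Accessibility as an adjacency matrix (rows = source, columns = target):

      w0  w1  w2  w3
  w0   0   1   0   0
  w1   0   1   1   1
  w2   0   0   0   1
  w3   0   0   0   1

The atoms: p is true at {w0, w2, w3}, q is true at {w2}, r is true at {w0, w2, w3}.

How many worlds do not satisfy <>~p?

w0: successors {w1}; ~p there: w1:T. ✓
w1: successors {w1, w2, w3}; ~p there: w1:T, w2:F, w3:F. ✓
w2: successors {w3}; ~p there: w3:F. ✗
w3: successors {w3}; ~p there: w3:F. ✗
Satisfying worlds: {w0, w1}.
So <>~p fails at the other 2 worlds.

2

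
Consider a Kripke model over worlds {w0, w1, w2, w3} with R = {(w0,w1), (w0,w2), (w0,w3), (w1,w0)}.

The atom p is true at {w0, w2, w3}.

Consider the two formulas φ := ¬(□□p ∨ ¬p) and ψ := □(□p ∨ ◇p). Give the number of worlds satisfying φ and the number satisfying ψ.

For ¬(□□p ∨ ¬p):
w0: □□p ∨ ¬p is T. ✗
w1: □□p ∨ ¬p is T. ✗
w2: □□p ∨ ¬p is T. ✗
w3: □□p ∨ ¬p is T. ✗
— 0 worlds.
For □(□p ∨ ◇p):
w0: successors {w1, w2, w3}; □p ∨ ◇p there: w1:T, w2:T, w3:T. ✓
w1: successors {w0}; □p ∨ ◇p there: w0:T. ✓
w2: no successors, so □(□p ∨ ◇p) holds vacuously. ✓
w3: no successors, so □(□p ∨ ◇p) holds vacuously. ✓
— 4 worlds.

0 and 4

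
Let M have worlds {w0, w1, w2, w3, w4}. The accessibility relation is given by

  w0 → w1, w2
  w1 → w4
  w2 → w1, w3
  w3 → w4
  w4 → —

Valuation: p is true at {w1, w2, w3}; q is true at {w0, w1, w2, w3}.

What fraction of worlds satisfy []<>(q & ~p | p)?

w0: successors {w1, w2}; <>(q & ~p | p) there: w1:F, w2:T. ✗
w1: successors {w4}; <>(q & ~p | p) there: w4:F. ✗
w2: successors {w1, w3}; <>(q & ~p | p) there: w1:F, w3:F. ✗
w3: successors {w4}; <>(q & ~p | p) there: w4:F. ✗
w4: no successors, so []<>(q & ~p | p) holds vacuously. ✓
That's 1 of 5 worlds, so 1/5.

1/5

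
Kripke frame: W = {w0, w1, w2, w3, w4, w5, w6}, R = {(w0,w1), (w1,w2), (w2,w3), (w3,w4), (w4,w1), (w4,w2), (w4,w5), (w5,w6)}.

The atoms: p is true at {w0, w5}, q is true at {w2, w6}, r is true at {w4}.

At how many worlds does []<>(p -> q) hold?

w0: successors {w1}; <>(p -> q) there: w1:T. ✓
w1: successors {w2}; <>(p -> q) there: w2:T. ✓
w2: successors {w3}; <>(p -> q) there: w3:T. ✓
w3: successors {w4}; <>(p -> q) there: w4:T. ✓
w4: successors {w1, w2, w5}; <>(p -> q) there: w1:T, w2:T, w5:T. ✓
w5: successors {w6}; <>(p -> q) there: w6:F. ✗
w6: no successors, so []<>(p -> q) holds vacuously. ✓
Satisfying worlds: {w0, w1, w2, w3, w4, w6}.

6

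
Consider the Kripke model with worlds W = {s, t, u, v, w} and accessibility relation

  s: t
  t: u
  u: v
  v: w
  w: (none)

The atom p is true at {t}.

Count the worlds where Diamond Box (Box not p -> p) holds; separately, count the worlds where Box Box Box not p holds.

1 and 5

For Diamond Box (Box not p -> p):
s: successors {t}; Box (Box not p -> p) there: t:F. ✗
t: successors {u}; Box (Box not p -> p) there: u:F. ✗
u: successors {v}; Box (Box not p -> p) there: v:F. ✗
v: successors {w}; Box (Box not p -> p) there: w:T. ✓
w: no successors, so Diamond Box (Box not p -> p) fails. ✗
— 1 world.
For Box Box Box not p:
s: successors {t}; Box Box not p there: t:T. ✓
t: successors {u}; Box Box not p there: u:T. ✓
u: successors {v}; Box Box not p there: v:T. ✓
v: successors {w}; Box Box not p there: w:T. ✓
w: no successors, so Box Box Box not p holds vacuously. ✓
— 5 worlds.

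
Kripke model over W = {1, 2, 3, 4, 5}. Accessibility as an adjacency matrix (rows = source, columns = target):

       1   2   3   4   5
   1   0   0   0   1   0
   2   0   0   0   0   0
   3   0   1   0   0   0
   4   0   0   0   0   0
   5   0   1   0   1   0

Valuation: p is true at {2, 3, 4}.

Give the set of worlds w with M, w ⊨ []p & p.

{2, 3, 4}

1: []p is T, p is F. ✗
2: []p is T, p is T. ✓
3: []p is T, p is T. ✓
4: []p is T, p is T. ✓
5: []p is T, p is F. ✗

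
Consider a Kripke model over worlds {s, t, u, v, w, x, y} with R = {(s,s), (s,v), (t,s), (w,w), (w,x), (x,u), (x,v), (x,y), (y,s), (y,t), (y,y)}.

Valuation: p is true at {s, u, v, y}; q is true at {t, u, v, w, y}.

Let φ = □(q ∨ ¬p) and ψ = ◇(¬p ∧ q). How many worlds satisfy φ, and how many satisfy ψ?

For □(q ∨ ¬p):
s: successors {s, v}; q ∨ ¬p there: s:F, v:T. ✗
t: successors {s}; q ∨ ¬p there: s:F. ✗
u: no successors, so □(q ∨ ¬p) holds vacuously. ✓
v: no successors, so □(q ∨ ¬p) holds vacuously. ✓
w: successors {w, x}; q ∨ ¬p there: w:T, x:T. ✓
x: successors {u, v, y}; q ∨ ¬p there: u:T, v:T, y:T. ✓
y: successors {s, t, y}; q ∨ ¬p there: s:F, t:T, y:T. ✗
— 4 worlds.
For ◇(¬p ∧ q):
s: successors {s, v}; ¬p ∧ q there: s:F, v:F. ✗
t: successors {s}; ¬p ∧ q there: s:F. ✗
u: no successors, so ◇(¬p ∧ q) fails. ✗
v: no successors, so ◇(¬p ∧ q) fails. ✗
w: successors {w, x}; ¬p ∧ q there: w:T, x:F. ✓
x: successors {u, v, y}; ¬p ∧ q there: u:F, v:F, y:F. ✗
y: successors {s, t, y}; ¬p ∧ q there: s:F, t:T, y:F. ✓
— 2 worlds.

4 and 2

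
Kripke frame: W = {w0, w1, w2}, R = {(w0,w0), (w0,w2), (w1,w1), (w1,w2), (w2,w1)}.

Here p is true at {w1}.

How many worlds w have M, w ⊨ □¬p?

1

w0: successors {w0, w2}; ¬p there: w0:T, w2:T. ✓
w1: successors {w1, w2}; ¬p there: w1:F, w2:T. ✗
w2: successors {w1}; ¬p there: w1:F. ✗
Satisfying worlds: {w0}.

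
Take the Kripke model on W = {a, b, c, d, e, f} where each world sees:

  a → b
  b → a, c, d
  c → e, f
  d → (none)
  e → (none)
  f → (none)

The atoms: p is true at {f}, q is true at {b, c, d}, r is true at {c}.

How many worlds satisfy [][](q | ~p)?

5

a: successors {b}; [](q | ~p) there: b:T. ✓
b: successors {a, c, d}; [](q | ~p) there: a:T, c:F, d:T. ✗
c: successors {e, f}; [](q | ~p) there: e:T, f:T. ✓
d: no successors, so [][](q | ~p) holds vacuously. ✓
e: no successors, so [][](q | ~p) holds vacuously. ✓
f: no successors, so [][](q | ~p) holds vacuously. ✓
Satisfying worlds: {a, c, d, e, f}.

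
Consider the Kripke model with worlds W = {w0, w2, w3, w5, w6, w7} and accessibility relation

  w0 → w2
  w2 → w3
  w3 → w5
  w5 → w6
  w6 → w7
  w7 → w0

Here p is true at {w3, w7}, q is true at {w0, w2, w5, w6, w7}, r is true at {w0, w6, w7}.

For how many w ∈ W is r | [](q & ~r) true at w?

w0: r is T, [](q & ~r) is T. ✓
w2: r is F, [](q & ~r) is F. ✗
w3: r is F, [](q & ~r) is T. ✓
w5: r is F, [](q & ~r) is F. ✗
w6: r is T, [](q & ~r) is F. ✓
w7: r is T, [](q & ~r) is F. ✓
Satisfying worlds: {w0, w3, w6, w7}.

4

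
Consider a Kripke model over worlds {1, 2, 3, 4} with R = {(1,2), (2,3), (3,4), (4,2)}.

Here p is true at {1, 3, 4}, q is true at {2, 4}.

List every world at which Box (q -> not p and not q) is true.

1: successors {2}; q -> not p and not q there: 2:F. ✗
2: successors {3}; q -> not p and not q there: 3:T. ✓
3: successors {4}; q -> not p and not q there: 4:F. ✗
4: successors {2}; q -> not p and not q there: 2:F. ✗

{2}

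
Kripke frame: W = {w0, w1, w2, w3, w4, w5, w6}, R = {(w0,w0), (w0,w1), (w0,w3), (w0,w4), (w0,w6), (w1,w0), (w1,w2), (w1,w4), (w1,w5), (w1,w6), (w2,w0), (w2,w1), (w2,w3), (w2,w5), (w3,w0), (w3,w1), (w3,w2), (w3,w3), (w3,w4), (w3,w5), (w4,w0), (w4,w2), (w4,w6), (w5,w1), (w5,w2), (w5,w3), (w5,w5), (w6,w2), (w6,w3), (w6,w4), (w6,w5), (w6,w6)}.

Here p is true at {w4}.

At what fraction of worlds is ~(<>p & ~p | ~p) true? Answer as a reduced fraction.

1/7

w0: <>p & ~p | ~p is T. ✗
w1: <>p & ~p | ~p is T. ✗
w2: <>p & ~p | ~p is T. ✗
w3: <>p & ~p | ~p is T. ✗
w4: <>p & ~p | ~p is F. ✓
w5: <>p & ~p | ~p is T. ✗
w6: <>p & ~p | ~p is T. ✗
That's 1 of 7 worlds, so 1/7.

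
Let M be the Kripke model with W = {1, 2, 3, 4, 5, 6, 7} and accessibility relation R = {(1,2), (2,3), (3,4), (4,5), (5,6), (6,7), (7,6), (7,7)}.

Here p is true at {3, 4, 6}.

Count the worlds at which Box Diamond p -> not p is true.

5

1: Box Diamond p is T, not p is T. ✓
2: Box Diamond p is T, not p is T. ✓
3: Box Diamond p is F, not p is F. ✓
4: Box Diamond p is T, not p is F. ✗
5: Box Diamond p is F, not p is T. ✓
6: Box Diamond p is T, not p is F. ✗
7: Box Diamond p is F, not p is T. ✓
Satisfying worlds: {1, 2, 3, 5, 7}.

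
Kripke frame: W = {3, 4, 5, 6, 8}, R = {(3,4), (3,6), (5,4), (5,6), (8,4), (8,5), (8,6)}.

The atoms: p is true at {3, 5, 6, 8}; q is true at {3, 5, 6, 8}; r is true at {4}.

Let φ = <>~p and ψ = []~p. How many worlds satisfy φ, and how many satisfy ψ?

3 and 2

For <>~p:
3: successors {4, 6}; ~p there: 4:T, 6:F. ✓
4: no successors, so <>~p fails. ✗
5: successors {4, 6}; ~p there: 4:T, 6:F. ✓
6: no successors, so <>~p fails. ✗
8: successors {4, 5, 6}; ~p there: 4:T, 5:F, 6:F. ✓
— 3 worlds.
For []~p:
3: successors {4, 6}; ~p there: 4:T, 6:F. ✗
4: no successors, so []~p holds vacuously. ✓
5: successors {4, 6}; ~p there: 4:T, 6:F. ✗
6: no successors, so []~p holds vacuously. ✓
8: successors {4, 5, 6}; ~p there: 4:T, 5:F, 6:F. ✗
— 2 worlds.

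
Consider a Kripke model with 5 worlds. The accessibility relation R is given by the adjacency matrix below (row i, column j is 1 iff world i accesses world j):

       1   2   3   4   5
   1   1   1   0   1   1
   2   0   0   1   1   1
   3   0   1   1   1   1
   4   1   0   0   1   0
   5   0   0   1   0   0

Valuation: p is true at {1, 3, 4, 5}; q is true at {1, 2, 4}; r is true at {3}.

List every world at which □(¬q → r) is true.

{4, 5}

1: successors {1, 2, 4, 5}; ¬q → r there: 1:T, 2:T, 4:T, 5:F. ✗
2: successors {3, 4, 5}; ¬q → r there: 3:T, 4:T, 5:F. ✗
3: successors {2, 3, 4, 5}; ¬q → r there: 2:T, 3:T, 4:T, 5:F. ✗
4: successors {1, 4}; ¬q → r there: 1:T, 4:T. ✓
5: successors {3}; ¬q → r there: 3:T. ✓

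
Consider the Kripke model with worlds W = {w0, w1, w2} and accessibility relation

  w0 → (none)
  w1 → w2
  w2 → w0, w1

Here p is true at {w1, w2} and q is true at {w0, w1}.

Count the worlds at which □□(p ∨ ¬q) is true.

2

w0: no successors, so □□(p ∨ ¬q) holds vacuously. ✓
w1: successors {w2}; □(p ∨ ¬q) there: w2:F. ✗
w2: successors {w0, w1}; □(p ∨ ¬q) there: w0:T, w1:T. ✓
Satisfying worlds: {w0, w2}.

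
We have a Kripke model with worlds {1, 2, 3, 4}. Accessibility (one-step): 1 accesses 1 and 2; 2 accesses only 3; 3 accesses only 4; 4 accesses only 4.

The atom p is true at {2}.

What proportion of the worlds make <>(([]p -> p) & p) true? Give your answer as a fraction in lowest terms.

1/4

1: successors {1, 2}; ([]p -> p) & p there: 1:F, 2:T. ✓
2: successors {3}; ([]p -> p) & p there: 3:F. ✗
3: successors {4}; ([]p -> p) & p there: 4:F. ✗
4: successors {4}; ([]p -> p) & p there: 4:F. ✗
That's 1 of 4 worlds, so 1/4.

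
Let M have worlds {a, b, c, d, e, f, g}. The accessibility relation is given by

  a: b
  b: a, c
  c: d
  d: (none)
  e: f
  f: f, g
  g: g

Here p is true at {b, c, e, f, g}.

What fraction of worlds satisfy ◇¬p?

2/7

a: successors {b}; ¬p there: b:F. ✗
b: successors {a, c}; ¬p there: a:T, c:F. ✓
c: successors {d}; ¬p there: d:T. ✓
d: no successors, so ◇¬p fails. ✗
e: successors {f}; ¬p there: f:F. ✗
f: successors {f, g}; ¬p there: f:F, g:F. ✗
g: successors {g}; ¬p there: g:F. ✗
That's 2 of 7 worlds, so 2/7.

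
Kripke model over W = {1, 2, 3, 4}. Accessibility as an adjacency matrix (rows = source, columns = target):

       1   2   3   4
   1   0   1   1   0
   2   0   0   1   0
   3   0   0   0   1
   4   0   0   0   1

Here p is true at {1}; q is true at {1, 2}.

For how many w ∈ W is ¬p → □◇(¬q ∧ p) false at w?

3

1: ¬p is F, □◇(¬q ∧ p) is F. ✓
2: ¬p is T, □◇(¬q ∧ p) is F. ✗
3: ¬p is T, □◇(¬q ∧ p) is F. ✗
4: ¬p is T, □◇(¬q ∧ p) is F. ✗
Satisfying worlds: {1}.
So ¬p → □◇(¬q ∧ p) fails at the other 3 worlds.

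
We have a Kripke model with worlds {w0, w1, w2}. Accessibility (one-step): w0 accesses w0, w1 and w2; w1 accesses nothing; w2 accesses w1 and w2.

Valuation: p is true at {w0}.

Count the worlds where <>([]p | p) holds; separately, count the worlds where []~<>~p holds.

2 and 1

For <>([]p | p):
w0: successors {w0, w1, w2}; []p | p there: w0:T, w1:T, w2:F. ✓
w1: no successors, so <>([]p | p) fails. ✗
w2: successors {w1, w2}; []p | p there: w1:T, w2:F. ✓
— 2 worlds.
For []~<>~p:
w0: successors {w0, w1, w2}; ~<>~p there: w0:F, w1:T, w2:F. ✗
w1: no successors, so []~<>~p holds vacuously. ✓
w2: successors {w1, w2}; ~<>~p there: w1:T, w2:F. ✗
— 1 world.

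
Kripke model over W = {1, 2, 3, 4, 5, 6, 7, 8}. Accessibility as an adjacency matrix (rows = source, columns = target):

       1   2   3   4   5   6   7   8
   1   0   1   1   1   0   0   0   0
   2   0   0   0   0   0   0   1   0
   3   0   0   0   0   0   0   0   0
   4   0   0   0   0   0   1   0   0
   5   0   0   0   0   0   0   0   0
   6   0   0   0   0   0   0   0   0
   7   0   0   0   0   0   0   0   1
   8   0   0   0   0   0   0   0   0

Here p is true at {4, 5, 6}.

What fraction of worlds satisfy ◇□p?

1: successors {2, 3, 4}; □p there: 2:F, 3:T, 4:T. ✓
2: successors {7}; □p there: 7:F. ✗
3: no successors, so ◇□p fails. ✗
4: successors {6}; □p there: 6:T. ✓
5: no successors, so ◇□p fails. ✗
6: no successors, so ◇□p fails. ✗
7: successors {8}; □p there: 8:T. ✓
8: no successors, so ◇□p fails. ✗
That's 3 of 8 worlds, so 3/8.

3/8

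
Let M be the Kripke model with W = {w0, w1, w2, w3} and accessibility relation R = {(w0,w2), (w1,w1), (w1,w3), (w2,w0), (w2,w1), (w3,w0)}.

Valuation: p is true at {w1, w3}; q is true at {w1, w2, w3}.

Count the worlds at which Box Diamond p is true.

w0: successors {w2}; Diamond p there: w2:T. ✓
w1: successors {w1, w3}; Diamond p there: w1:T, w3:F. ✗
w2: successors {w0, w1}; Diamond p there: w0:F, w1:T. ✗
w3: successors {w0}; Diamond p there: w0:F. ✗
Satisfying worlds: {w0}.

1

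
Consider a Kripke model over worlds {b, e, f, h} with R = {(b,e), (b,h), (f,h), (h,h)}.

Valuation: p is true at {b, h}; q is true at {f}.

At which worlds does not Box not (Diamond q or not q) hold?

b: Box not (Diamond q or not q) is F. ✓
e: Box not (Diamond q or not q) is T. ✗
f: Box not (Diamond q or not q) is F. ✓
h: Box not (Diamond q or not q) is F. ✓

{b, f, h}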